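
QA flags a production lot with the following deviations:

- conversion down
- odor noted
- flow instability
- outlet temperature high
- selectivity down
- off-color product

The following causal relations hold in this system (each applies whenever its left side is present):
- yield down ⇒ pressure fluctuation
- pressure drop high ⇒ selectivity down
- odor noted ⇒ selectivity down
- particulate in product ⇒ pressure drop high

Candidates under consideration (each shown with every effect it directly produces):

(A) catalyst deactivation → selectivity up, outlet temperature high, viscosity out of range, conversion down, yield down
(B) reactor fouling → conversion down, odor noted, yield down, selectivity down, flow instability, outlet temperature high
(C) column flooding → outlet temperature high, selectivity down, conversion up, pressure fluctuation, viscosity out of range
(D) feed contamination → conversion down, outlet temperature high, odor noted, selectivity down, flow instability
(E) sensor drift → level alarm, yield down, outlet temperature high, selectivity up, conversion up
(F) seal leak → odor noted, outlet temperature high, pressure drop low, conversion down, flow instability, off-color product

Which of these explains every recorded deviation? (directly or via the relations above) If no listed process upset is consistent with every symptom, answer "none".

F

Checking each candidate against the observations:
(A) catalyst deactivation — conversion down +; odor noted -; flow instability -; outlet temperature high +; selectivity down -; off-color product -
(B) reactor fouling — conversion down +; odor noted +; flow instability +; outlet temperature high +; selectivity down +; off-color product -
(C) column flooding — fails on conversion down, odor noted, flow instability, off-color product (predicts conversion up, not conversion down)
(D) feed contamination — does not account for off-color product
(E) sensor drift — conversion down -; odor noted -; flow instability -; outlet temperature high +; selectivity down -; off-color product -
(F) seal leak — accounts for every observation (selectivity down via odor noted → selectivity down)
(F) is the only candidate with no mismatches.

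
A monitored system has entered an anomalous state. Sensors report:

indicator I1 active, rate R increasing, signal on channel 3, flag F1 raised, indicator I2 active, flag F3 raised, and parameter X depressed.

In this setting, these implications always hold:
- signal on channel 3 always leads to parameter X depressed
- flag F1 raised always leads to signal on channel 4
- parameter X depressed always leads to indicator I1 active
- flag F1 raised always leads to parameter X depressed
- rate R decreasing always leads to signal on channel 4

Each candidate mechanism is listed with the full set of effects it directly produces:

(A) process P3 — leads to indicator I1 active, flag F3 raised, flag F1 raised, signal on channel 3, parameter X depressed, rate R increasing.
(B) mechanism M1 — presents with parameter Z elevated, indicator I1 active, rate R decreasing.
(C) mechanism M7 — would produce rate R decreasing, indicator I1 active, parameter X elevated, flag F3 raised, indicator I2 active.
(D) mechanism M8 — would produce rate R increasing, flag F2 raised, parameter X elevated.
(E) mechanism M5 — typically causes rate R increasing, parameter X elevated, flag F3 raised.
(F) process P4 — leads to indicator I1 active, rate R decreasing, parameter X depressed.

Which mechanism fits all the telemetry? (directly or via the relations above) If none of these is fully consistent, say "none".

Per-candidate check:
(A) process P3 — indicator I1 active match; rate R increasing match; signal on channel 3 match; flag F1 raised match; indicator I2 active miss; flag F3 raised match; parameter X depressed match
(B) mechanism M1 — indicator I1 active match; rate R increasing miss; signal on channel 3 miss; flag F1 raised miss; indicator I2 active miss; flag F3 raised miss; parameter X depressed miss
(C) mechanism M7 — indicator I1 active match; rate R increasing miss; signal on channel 3 miss; flag F1 raised miss; indicator I2 active match; flag F3 raised match; parameter X depressed miss
(D) mechanism M8 — indicator I1 active miss; rate R increasing match; signal on channel 3 miss; flag F1 raised miss; indicator I2 active miss; flag F3 raised miss; parameter X depressed miss
(E) mechanism M5 — fails on indicator I1 active, signal on channel 3, flag F1 raised, indicator I2 active, parameter X depressed (predicts parameter X elevated, not parameter X depressed)
(F) process P4 — fails on rate R increasing, signal on channel 3, flag F1 raised, indicator I2 active, flag F3 raised (predicts rate R decreasing, not rate R increasing)
None of the listed candidates fits everything.

none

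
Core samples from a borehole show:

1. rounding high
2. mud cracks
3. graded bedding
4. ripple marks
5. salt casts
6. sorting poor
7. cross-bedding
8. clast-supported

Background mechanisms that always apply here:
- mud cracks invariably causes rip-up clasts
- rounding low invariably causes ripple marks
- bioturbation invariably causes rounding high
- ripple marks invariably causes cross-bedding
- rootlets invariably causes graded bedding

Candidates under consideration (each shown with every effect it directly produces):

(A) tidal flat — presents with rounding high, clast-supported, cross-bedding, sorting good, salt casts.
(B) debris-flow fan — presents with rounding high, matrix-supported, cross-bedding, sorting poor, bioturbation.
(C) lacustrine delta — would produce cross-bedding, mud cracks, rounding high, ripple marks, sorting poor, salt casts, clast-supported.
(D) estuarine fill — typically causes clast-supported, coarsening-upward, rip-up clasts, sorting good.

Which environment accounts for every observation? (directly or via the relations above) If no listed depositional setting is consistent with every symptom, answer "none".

none

For each candidate, compare predicted effects to what was observed:
(A) tidal flat — rounding high yes; mud cracks NO; graded bedding NO; ripple marks NO; salt casts yes; sorting poor NO; cross-bedding yes; clast-supported yes
(B) debris-flow fan — rounding high yes; mud cracks NO; graded bedding NO; ripple marks NO; salt casts NO; sorting poor yes; cross-bedding yes; clast-supported NO
(C) lacustrine delta — does not account for graded bedding
(D) estuarine fill — rounding high NO; mud cracks NO; graded bedding NO; ripple marks NO; salt casts NO; sorting poor NO; cross-bedding NO; clast-supported yes
Every candidate fails on at least one observation.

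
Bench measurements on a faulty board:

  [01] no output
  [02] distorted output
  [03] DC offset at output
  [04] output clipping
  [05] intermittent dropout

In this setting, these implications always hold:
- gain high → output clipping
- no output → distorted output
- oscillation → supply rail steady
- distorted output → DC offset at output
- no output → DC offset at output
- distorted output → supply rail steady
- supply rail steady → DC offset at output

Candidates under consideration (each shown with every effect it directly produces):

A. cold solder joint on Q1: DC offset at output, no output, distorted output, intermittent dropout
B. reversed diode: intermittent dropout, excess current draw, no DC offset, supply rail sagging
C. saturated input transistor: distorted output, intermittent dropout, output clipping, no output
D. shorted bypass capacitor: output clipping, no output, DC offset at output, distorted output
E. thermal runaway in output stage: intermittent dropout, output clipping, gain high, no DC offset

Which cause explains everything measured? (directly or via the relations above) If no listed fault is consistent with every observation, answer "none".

C

For each candidate, compare predicted effects to what was observed:
(A) cold solder joint on Q1 — no output yes; distorted output yes; DC offset at output yes; output clipping NO; intermittent dropout yes
(B) reversed diode — no output NO; distorted output NO; DC offset at output NO; output clipping NO; intermittent dropout yes
(C) saturated input transistor — no output yes; distorted output yes; DC offset at output yes (through no output → DC offset at output); output clipping yes; intermittent dropout yes
(D) shorted bypass capacitor — no output yes; distorted output yes; DC offset at output yes; output clipping yes; intermittent dropout NO
(E) thermal runaway in output stage — no output NO; distorted output NO; DC offset at output NO; output clipping yes; intermittent dropout yes
(C) alone accounts for all the evidence.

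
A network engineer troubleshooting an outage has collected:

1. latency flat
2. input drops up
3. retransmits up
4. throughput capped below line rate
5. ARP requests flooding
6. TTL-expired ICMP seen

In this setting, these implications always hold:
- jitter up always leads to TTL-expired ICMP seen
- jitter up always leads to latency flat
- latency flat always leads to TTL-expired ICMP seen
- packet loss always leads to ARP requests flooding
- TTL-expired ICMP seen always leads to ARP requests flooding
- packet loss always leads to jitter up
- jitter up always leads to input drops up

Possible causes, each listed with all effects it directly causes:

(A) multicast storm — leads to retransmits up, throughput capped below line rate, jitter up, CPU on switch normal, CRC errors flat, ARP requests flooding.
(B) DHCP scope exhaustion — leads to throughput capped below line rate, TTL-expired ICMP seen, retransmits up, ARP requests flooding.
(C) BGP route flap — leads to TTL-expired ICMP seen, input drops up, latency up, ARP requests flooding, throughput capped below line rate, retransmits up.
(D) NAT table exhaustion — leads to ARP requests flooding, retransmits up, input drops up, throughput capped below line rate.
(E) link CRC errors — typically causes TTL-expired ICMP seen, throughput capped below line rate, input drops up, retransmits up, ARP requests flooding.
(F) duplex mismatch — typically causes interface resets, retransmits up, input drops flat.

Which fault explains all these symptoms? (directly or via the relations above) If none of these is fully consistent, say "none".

A

Testing each hypothesis:
(A) multicast storm — latency flat + (through jitter up → latency flat); input drops up + (through jitter up → input drops up); retransmits up +; throughput capped below line rate +; ARP requests flooding +; TTL-expired ICMP seen + (through jitter up → TTL-expired ICMP seen)
(B) DHCP scope exhaustion — does not account for latency flat, input drops up
(C) BGP route flap — fails on latency flat (predicts latency up, not latency flat)
(D) NAT table exhaustion — latency flat -; input drops up +; retransmits up +; throughput capped below line rate +; ARP requests flooding +; TTL-expired ICMP seen -
(E) link CRC errors — latency flat -; input drops up +; retransmits up +; throughput capped below line rate +; ARP requests flooding +; TTL-expired ICMP seen +
(F) duplex mismatch — latency flat -; input drops up -; retransmits up +; throughput capped below line rate -; ARP requests flooding -; TTL-expired ICMP seen -
(A) is the only candidate with no mismatches.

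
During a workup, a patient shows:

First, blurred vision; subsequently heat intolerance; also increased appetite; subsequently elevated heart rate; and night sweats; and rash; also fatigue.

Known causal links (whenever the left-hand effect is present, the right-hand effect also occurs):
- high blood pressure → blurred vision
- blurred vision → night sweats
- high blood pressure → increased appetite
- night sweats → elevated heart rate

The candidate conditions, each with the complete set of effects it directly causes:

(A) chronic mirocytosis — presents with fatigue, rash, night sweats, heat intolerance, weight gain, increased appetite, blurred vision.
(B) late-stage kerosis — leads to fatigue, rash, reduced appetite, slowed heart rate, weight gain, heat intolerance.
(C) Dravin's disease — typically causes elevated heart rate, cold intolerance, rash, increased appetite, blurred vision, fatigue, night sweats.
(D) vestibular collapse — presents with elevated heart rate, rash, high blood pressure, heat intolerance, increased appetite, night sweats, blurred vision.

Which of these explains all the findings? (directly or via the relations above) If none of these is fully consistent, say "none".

A

Per-candidate check:
(A) chronic mirocytosis — accounts for every observation (elevated heart rate through night sweats → elevated heart rate)
(B) late-stage kerosis — blurred vision NO; heat intolerance yes; increased appetite NO; elevated heart rate NO; night sweats NO; rash yes; fatigue yes
(C) Dravin's disease — blurred vision yes; heat intolerance NO; increased appetite yes; elevated heart rate yes; night sweats yes; rash yes; fatigue yes
(D) vestibular collapse — blurred vision yes; heat intolerance yes; increased appetite yes; elevated heart rate yes; night sweats yes; rash yes; fatigue NO
(A) is the only candidate with no mismatches.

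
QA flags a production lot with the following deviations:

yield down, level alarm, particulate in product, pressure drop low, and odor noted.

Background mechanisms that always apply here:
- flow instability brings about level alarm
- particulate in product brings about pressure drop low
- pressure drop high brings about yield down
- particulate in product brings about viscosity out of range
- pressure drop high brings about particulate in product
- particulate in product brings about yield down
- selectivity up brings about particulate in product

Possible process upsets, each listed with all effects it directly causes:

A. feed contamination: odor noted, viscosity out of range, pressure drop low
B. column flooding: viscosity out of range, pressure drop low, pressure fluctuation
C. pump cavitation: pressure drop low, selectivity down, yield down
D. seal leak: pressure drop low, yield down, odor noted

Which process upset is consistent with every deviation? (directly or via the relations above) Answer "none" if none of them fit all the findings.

none

Per-candidate check:
(A) feed contamination — yield down miss; level alarm miss; particulate in product miss; pressure drop low match; odor noted match
(B) column flooding — yield down miss; level alarm miss; particulate in product miss; pressure drop low match; odor noted miss
(C) pump cavitation — does not account for level alarm, particulate in product, odor noted
(D) seal leak — yield down match; level alarm miss; particulate in product miss; pressure drop low match; odor noted match
Every candidate fails on at least one observation.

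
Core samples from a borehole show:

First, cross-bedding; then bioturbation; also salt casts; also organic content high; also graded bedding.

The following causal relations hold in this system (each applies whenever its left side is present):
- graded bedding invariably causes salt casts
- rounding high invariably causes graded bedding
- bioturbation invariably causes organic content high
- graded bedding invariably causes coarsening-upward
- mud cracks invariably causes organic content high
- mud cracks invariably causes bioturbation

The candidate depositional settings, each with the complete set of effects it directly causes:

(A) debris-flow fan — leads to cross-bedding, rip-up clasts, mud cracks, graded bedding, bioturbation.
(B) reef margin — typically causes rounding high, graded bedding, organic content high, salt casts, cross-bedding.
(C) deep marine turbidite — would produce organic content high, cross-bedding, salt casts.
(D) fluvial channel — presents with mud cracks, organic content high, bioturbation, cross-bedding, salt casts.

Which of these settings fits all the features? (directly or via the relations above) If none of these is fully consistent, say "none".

A

Per-candidate check:
(A) debris-flow fan — accounts for every observation (salt casts through graded bedding → salt casts)
(B) reef margin — cross-bedding ✓; bioturbation ✗; salt casts ✓; organic content high ✓; graded bedding ✓
(C) deep marine turbidite — cross-bedding ✓; bioturbation ✗; salt casts ✓; organic content high ✓; graded bedding ✗
(D) fluvial channel — cross-bedding ✓; bioturbation ✓; salt casts ✓; organic content high ✓; graded bedding ✗
Only (A) is consistent with every observation.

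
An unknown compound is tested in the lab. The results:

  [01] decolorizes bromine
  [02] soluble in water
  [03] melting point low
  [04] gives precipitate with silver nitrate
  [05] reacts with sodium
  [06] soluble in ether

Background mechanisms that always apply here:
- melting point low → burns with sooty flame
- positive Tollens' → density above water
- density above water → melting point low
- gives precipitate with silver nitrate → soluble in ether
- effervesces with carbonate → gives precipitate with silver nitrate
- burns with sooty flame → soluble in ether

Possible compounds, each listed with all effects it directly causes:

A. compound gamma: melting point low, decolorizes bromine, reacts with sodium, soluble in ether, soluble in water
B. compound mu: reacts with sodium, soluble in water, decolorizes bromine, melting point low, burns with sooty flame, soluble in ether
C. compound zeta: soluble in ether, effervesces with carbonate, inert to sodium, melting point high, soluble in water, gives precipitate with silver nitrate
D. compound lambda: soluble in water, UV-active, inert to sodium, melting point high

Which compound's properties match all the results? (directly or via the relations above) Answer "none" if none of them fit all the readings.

Checking each candidate against the observations:
(A) compound gamma — decolorizes bromine match; soluble in water match; melting point low match; gives precipitate with silver nitrate miss; reacts with sodium match; soluble in ether match
(B) compound mu — decolorizes bromine match; soluble in water match; melting point low match; gives precipitate with silver nitrate miss; reacts with sodium match; soluble in ether match
(C) compound zeta — decolorizes bromine miss; soluble in water match; melting point low miss; gives precipitate with silver nitrate match; reacts with sodium miss; soluble in ether match
(D) compound lambda — fails on decolorizes bromine, melting point low, gives precipitate with silver nitrate, reacts with sodium, soluble in ether (predicts melting point high, not melting point low; predicts inert to sodium, not reacts with sodium)
None of the listed candidates fits everything.

none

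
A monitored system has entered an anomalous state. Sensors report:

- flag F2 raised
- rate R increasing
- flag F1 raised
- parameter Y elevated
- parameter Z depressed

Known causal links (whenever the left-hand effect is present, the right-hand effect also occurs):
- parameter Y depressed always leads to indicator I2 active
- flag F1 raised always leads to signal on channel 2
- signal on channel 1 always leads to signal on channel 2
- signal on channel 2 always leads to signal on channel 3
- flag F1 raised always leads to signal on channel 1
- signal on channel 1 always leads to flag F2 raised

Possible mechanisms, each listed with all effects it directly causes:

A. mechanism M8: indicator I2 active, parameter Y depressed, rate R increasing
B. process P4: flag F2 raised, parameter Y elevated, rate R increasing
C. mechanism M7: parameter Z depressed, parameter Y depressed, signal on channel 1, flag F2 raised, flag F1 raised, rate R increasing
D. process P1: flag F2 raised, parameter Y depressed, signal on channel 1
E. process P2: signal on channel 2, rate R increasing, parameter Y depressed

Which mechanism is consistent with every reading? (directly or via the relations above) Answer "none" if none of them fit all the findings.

Per-candidate check:
(A) mechanism M8 — fails on flag F2 raised, flag F1 raised, parameter Y elevated, parameter Z depressed (predicts parameter Y depressed, not parameter Y elevated)
(B) process P4 — flag F2 raised ✓; rate R increasing ✓; flag F1 raised ✗; parameter Y elevated ✓; parameter Z depressed ✗
(C) mechanism M7 — fails on parameter Y elevated (predicts parameter Y depressed, not parameter Y elevated)
(D) process P1 — flag F2 raised ✓; rate R increasing ✗; flag F1 raised ✗; parameter Y elevated ✗; parameter Z depressed ✗
(E) process P2 — flag F2 raised ✗; rate R increasing ✓; flag F1 raised ✗; parameter Y elevated ✗; parameter Z depressed ✗
None of the listed candidates fits everything.

none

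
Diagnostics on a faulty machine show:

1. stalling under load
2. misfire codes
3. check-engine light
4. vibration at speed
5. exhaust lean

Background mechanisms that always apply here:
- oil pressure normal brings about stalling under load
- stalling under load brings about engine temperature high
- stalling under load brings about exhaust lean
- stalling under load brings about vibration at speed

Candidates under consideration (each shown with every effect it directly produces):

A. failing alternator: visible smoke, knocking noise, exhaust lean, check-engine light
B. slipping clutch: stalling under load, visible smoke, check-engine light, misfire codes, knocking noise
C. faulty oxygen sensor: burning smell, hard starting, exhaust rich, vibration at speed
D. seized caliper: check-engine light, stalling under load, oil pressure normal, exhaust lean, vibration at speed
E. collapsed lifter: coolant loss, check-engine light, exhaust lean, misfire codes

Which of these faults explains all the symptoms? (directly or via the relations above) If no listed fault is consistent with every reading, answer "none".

B

For each candidate, compare predicted effects to what was observed:
(A) failing alternator — stalling under load miss; misfire codes miss; check-engine light match; vibration at speed miss; exhaust lean match
(B) slipping clutch — stalling under load match; misfire codes match; check-engine light match; vibration at speed match (through stalling under load → vibration at speed); exhaust lean match (through stalling under load → exhaust lean)
(C) faulty oxygen sensor — stalling under load miss; misfire codes miss; check-engine light miss; vibration at speed match; exhaust lean miss
(D) seized caliper — does not account for misfire codes
(E) collapsed lifter — stalling under load miss; misfire codes match; check-engine light match; vibration at speed miss; exhaust lean match
(B) alone accounts for all the evidence.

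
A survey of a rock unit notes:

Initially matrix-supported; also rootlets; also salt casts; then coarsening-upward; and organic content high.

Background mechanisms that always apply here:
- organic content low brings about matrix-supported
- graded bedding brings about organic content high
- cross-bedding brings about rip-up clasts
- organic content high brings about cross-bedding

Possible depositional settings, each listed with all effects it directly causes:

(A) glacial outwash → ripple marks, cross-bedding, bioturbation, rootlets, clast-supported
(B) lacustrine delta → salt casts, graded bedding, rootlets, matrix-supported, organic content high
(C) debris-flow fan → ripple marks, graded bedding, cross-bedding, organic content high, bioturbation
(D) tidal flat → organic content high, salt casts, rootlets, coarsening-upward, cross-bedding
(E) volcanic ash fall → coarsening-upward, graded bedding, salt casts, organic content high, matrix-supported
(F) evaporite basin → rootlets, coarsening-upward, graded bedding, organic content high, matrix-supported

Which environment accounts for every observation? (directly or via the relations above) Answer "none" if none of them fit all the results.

none

For each candidate, compare predicted effects to what was observed:
(A) glacial outwash — matrix-supported ✗; rootlets ✓; salt casts ✗; coarsening-upward ✗; organic content high ✗
(B) lacustrine delta — matrix-supported ✓; rootlets ✓; salt casts ✓; coarsening-upward ✗; organic content high ✓
(C) debris-flow fan — matrix-supported ✗; rootlets ✗; salt casts ✗; coarsening-upward ✗; organic content high ✓
(D) tidal flat — matrix-supported ✗; rootlets ✓; salt casts ✓; coarsening-upward ✓; organic content high ✓
(E) volcanic ash fall — matrix-supported ✓; rootlets ✗; salt casts ✓; coarsening-upward ✓; organic content high ✓
(F) evaporite basin — matrix-supported ✓; rootlets ✓; salt casts ✗; coarsening-upward ✓; organic content high ✓
Every candidate fails on at least one observation.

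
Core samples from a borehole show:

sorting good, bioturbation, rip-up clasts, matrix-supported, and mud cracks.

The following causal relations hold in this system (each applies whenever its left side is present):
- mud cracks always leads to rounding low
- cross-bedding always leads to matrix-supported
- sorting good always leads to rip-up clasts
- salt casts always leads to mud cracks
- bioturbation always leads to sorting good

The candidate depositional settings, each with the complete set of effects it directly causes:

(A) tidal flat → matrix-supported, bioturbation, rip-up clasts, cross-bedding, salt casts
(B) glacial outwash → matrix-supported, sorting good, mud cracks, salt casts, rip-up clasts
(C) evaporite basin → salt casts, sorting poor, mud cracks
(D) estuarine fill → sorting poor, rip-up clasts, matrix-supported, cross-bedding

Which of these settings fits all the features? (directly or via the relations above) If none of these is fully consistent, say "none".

For each candidate, compare predicted effects to what was observed:
(A) tidal flat — sorting good match (by bioturbation → sorting good); bioturbation match; rip-up clasts match; matrix-supported match; mud cracks match (by salt casts → mud cracks)
(B) glacial outwash — sorting good match; bioturbation miss; rip-up clasts match; matrix-supported match; mud cracks match
(C) evaporite basin — sorting good miss; bioturbation miss; rip-up clasts miss; matrix-supported miss; mud cracks match
(D) estuarine fill — sorting good miss; bioturbation miss; rip-up clasts match; matrix-supported match; mud cracks miss
(A) alone accounts for all the evidence.

A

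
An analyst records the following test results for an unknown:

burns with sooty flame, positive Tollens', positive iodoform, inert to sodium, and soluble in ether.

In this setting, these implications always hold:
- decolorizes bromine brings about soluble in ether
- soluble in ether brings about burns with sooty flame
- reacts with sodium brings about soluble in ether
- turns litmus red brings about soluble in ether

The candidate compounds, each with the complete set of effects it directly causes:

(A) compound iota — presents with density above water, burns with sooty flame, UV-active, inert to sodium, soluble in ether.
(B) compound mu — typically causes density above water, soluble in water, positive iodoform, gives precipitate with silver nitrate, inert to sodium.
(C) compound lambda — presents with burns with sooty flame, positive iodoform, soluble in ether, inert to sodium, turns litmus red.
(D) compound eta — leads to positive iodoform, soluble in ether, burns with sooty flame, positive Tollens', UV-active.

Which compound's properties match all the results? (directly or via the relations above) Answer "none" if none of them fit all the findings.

none

For each candidate, compare predicted effects to what was observed:
(A) compound iota — does not account for positive Tollens', positive iodoform
(B) compound mu — does not account for burns with sooty flame, positive Tollens', soluble in ether
(C) compound lambda — burns with sooty flame match; positive Tollens' miss; positive iodoform match; inert to sodium match; soluble in ether match
(D) compound eta — burns with sooty flame match; positive Tollens' match; positive iodoform match; inert to sodium miss; soluble in ether match
None of the listed candidates fits everything.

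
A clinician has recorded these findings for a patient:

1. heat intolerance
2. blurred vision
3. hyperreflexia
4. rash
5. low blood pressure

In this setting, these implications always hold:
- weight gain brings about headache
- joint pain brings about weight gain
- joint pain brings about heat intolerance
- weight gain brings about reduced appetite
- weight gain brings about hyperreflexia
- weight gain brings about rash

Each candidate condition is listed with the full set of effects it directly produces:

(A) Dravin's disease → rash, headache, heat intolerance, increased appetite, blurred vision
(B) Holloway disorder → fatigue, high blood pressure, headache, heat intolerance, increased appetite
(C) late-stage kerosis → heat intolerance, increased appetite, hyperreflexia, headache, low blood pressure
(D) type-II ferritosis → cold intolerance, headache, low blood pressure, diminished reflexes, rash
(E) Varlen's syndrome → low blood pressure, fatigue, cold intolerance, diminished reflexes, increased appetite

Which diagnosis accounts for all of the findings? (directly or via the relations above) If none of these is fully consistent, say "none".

none

For each candidate, compare predicted effects to what was observed:
(A) Dravin's disease — does not account for hyperreflexia, low blood pressure
(B) Holloway disorder — heat intolerance +; blurred vision -; hyperreflexia -; rash -; low blood pressure -
(C) late-stage kerosis — heat intolerance +; blurred vision -; hyperreflexia +; rash -; low blood pressure +
(D) type-II ferritosis — heat intolerance -; blurred vision -; hyperreflexia -; rash +; low blood pressure +
(E) Varlen's syndrome — heat intolerance -; blurred vision -; hyperreflexia -; rash -; low blood pressure +
No candidate is consistent with all observations.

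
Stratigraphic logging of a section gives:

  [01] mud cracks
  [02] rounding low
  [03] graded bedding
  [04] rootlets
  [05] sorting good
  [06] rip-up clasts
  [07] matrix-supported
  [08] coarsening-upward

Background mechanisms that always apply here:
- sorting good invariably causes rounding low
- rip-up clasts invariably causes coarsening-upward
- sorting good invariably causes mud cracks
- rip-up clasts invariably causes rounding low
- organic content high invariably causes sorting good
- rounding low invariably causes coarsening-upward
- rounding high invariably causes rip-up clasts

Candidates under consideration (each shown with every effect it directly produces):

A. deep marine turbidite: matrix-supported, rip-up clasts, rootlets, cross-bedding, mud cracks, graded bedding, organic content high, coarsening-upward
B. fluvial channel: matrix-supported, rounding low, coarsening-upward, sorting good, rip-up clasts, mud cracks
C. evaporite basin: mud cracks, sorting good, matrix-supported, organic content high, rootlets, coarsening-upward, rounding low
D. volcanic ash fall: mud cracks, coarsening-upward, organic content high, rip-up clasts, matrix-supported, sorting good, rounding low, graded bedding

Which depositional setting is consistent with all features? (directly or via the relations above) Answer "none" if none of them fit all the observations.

A

Checking each candidate against the observations:
(A) deep marine turbidite — accounts for every observation (rounding low by rip-up clasts → rounding low)
(B) fluvial channel — does not account for graded bedding, rootlets
(C) evaporite basin — mud cracks +; rounding low +; graded bedding -; rootlets +; sorting good +; rip-up clasts -; matrix-supported +; coarsening-upward +
(D) volcanic ash fall — does not account for rootlets
Only (A) is consistent with every observation.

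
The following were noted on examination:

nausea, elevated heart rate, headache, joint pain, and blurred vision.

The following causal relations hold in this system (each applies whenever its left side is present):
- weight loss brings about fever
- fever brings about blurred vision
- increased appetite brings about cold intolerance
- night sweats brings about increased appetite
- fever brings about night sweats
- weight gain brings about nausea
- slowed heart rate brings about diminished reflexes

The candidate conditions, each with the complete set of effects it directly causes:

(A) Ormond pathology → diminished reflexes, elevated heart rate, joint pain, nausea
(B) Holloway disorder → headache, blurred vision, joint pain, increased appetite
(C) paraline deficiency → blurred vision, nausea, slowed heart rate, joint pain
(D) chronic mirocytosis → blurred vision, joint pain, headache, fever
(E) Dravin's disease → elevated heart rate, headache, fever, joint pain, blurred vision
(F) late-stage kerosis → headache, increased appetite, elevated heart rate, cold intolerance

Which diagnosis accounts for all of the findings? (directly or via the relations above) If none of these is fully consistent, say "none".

none

Checking each candidate against the observations:
(A) Ormond pathology — does not account for headache, blurred vision
(B) Holloway disorder — does not account for nausea, elevated heart rate
(C) paraline deficiency — fails on elevated heart rate, headache (predicts slowed heart rate, not elevated heart rate)
(D) chronic mirocytosis — nausea miss; elevated heart rate miss; headache match; joint pain match; blurred vision match
(E) Dravin's disease — nausea miss; elevated heart rate match; headache match; joint pain match; blurred vision match
(F) late-stage kerosis — nausea miss; elevated heart rate match; headache match; joint pain miss; blurred vision miss
No candidate is consistent with all observations.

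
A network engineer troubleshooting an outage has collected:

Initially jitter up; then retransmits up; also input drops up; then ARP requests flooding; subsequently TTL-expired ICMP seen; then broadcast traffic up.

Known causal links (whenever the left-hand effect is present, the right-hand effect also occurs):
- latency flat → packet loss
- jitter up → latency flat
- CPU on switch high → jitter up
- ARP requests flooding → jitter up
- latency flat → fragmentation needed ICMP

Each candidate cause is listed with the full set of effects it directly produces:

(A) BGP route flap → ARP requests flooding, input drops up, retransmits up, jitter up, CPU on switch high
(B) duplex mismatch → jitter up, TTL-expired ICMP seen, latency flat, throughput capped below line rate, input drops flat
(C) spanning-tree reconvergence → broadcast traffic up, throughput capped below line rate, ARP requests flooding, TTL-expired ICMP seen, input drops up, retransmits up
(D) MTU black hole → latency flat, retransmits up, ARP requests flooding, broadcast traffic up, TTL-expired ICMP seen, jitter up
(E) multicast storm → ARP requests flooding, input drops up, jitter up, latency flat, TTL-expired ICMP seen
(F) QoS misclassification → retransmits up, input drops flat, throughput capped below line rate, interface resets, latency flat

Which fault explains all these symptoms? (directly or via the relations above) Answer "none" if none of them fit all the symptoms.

Per-candidate check:
(A) BGP route flap — does not account for TTL-expired ICMP seen, broadcast traffic up
(B) duplex mismatch — jitter up match; retransmits up miss; input drops up miss; ARP requests flooding miss; TTL-expired ICMP seen match; broadcast traffic up miss
(C) spanning-tree reconvergence — jitter up match (by ARP requests flooding → jitter up); retransmits up match; input drops up match; ARP requests flooding match; TTL-expired ICMP seen match; broadcast traffic up match
(D) MTU black hole — jitter up match; retransmits up match; input drops up miss; ARP requests flooding match; TTL-expired ICMP seen match; broadcast traffic up match
(E) multicast storm — does not account for retransmits up, broadcast traffic up
(F) QoS misclassification — fails on jitter up, input drops up, ARP requests flooding, TTL-expired ICMP seen, broadcast traffic up (predicts input drops flat, not input drops up)
Only (C) is consistent with every observation.

C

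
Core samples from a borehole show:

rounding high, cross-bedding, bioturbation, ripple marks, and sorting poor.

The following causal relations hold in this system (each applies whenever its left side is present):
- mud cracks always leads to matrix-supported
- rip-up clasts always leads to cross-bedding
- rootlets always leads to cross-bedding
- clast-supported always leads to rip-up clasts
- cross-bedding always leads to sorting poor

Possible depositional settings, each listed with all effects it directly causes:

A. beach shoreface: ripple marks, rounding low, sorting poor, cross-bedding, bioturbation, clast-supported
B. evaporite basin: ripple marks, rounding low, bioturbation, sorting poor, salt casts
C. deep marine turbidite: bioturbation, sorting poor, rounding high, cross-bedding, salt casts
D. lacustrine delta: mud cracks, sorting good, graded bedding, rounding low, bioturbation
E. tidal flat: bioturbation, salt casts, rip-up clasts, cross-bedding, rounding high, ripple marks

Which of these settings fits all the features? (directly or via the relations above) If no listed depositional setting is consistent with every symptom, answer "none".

E

Per-candidate check:
(A) beach shoreface — rounding high NO; cross-bedding yes; bioturbation yes; ripple marks yes; sorting poor yes
(B) evaporite basin — fails on rounding high, cross-bedding (predicts rounding low, not rounding high)
(C) deep marine turbidite — does not account for ripple marks
(D) lacustrine delta — rounding high NO; cross-bedding NO; bioturbation yes; ripple marks NO; sorting poor NO
(E) tidal flat — rounding high yes; cross-bedding yes; bioturbation yes; ripple marks yes; sorting poor yes (via cross-bedding → sorting poor)
(E) is the only candidate with no mismatches.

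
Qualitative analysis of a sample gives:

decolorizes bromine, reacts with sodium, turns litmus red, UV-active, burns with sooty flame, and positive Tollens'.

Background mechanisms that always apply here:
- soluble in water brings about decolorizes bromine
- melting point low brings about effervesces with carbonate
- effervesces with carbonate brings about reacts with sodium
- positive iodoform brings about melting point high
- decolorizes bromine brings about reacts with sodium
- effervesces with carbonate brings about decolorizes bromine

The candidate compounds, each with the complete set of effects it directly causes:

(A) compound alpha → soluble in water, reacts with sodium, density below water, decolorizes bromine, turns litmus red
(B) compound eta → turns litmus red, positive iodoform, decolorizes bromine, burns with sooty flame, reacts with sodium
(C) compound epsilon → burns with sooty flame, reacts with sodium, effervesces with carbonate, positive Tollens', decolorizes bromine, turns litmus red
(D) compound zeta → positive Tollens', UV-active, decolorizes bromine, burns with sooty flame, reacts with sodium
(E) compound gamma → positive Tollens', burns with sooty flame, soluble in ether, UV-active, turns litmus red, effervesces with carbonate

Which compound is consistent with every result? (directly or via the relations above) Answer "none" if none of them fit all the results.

Per-candidate check:
(A) compound alpha — does not account for UV-active, burns with sooty flame, positive Tollens'
(B) compound eta — decolorizes bromine +; reacts with sodium +; turns litmus red +; UV-active -; burns with sooty flame +; positive Tollens' -
(C) compound epsilon — decolorizes bromine +; reacts with sodium +; turns litmus red +; UV-active -; burns with sooty flame +; positive Tollens' +
(D) compound zeta — decolorizes bromine +; reacts with sodium +; turns litmus red -; UV-active +; burns with sooty flame +; positive Tollens' +
(E) compound gamma — decolorizes bromine + (via effervesces with carbonate → decolorizes bromine); reacts with sodium + (via effervesces with carbonate → reacts with sodium); turns litmus red +; UV-active +; burns with sooty flame +; positive Tollens' +
(E) is the only candidate with no mismatches.

E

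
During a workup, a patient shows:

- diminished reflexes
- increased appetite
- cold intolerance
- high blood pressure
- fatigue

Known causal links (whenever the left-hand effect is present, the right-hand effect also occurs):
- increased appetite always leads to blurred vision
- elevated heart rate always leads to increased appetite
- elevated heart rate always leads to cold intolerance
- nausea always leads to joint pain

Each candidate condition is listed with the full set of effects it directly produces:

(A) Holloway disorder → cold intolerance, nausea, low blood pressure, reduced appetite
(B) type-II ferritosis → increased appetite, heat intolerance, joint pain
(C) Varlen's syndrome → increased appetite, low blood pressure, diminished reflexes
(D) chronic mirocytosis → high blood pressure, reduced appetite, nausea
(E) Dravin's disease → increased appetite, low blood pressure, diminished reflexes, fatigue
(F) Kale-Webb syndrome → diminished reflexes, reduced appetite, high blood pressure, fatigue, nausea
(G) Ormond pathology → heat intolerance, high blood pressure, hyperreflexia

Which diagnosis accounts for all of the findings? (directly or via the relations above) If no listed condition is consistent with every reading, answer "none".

none

For each candidate, compare predicted effects to what was observed:
(A) Holloway disorder — diminished reflexes ✗; increased appetite ✗; cold intolerance ✓; high blood pressure ✗; fatigue ✗
(B) type-II ferritosis — fails on diminished reflexes, cold intolerance, high blood pressure, fatigue (predicts heat intolerance, not cold intolerance)
(C) Varlen's syndrome — diminished reflexes ✓; increased appetite ✓; cold intolerance ✗; high blood pressure ✗; fatigue ✗
(D) chronic mirocytosis — fails on diminished reflexes, increased appetite, cold intolerance, fatigue (predicts reduced appetite, not increased appetite)
(E) Dravin's disease — fails on cold intolerance, high blood pressure (predicts low blood pressure, not high blood pressure)
(F) Kale-Webb syndrome — diminished reflexes ✓; increased appetite ✗; cold intolerance ✗; high blood pressure ✓; fatigue ✓
(G) Ormond pathology — diminished reflexes ✗; increased appetite ✗; cold intolerance ✗; high blood pressure ✓; fatigue ✗
None of the listed candidates fits everything.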